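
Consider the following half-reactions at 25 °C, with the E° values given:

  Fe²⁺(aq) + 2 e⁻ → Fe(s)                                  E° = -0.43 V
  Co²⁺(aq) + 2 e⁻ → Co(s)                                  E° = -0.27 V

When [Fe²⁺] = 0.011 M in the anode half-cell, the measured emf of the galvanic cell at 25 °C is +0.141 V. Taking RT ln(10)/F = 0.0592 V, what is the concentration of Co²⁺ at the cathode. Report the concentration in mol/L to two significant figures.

0.0025 M

Co²⁺/Co is the cathode, Fe²⁺/Fe the anode: E°cell = +0.16 V, n = 2.
Overall reaction: Co²⁺(aq) + Fe(s) → Co(s) + Fe²⁺(aq); Q = [Fe²⁺]^1/[Co²⁺]^1.
From E = E° − (0.0592/n) log Q: log Q = (E° − E)·n/0.0592 = (+0.16 − (+0.141))·2/0.0592 = 0.6419.
So 1·log[Co²⁺] = 1·log(0.011) − log Q = -1.9586 − (0.6419) = -2.6005; [Co²⁺] = 10^(-2.6005) ≈ 0.0025 M.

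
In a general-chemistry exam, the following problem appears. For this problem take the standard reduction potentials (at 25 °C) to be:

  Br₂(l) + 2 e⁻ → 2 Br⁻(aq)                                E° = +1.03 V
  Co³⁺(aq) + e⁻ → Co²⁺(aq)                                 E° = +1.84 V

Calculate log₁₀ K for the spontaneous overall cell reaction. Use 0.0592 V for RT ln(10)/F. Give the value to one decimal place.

Cathode: Co³⁺/Co²⁺; anode: Br₂/Br⁻. E°cell = +0.81 V, n = 2.
log K = nE°cell / 0.0592 = (2)(+0.81) / 0.0592 = 27.4.

27.4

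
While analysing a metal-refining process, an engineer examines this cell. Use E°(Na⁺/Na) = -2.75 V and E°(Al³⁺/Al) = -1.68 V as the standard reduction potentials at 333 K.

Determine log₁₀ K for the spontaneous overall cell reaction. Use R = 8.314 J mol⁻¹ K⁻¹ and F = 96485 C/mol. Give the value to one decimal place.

48.6

Cathode: Al³⁺/Al; anode: Na⁺/Na. E°cell = (-1.68) − (-2.75) = +1.07 V, with n = 3.
ΔG° = −nFE° = −RT ln K, so ln K = nFE°/(RT) = (3)(96485)(+1.07) / ((8.314)(333)) = 111.869.
log₁₀ K = 111.869 / ln 10 = 48.6.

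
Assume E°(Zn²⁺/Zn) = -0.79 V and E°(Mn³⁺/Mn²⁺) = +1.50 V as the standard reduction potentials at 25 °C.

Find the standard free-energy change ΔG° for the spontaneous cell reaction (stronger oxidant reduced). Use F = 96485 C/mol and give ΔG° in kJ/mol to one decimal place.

-441.9 kJ/mol

Mn³⁺/Mn²⁺ (E° = +1.50 V) is the cathode; Zn²⁺/Zn (E° = -0.79 V) is the anode, so E°cell = +2.29 V.
Balancing electrons gives n = 2 (lcm of 1 and 2).
ΔG° = −nFE° = −(2)(96485)(+2.29) = -441,901 J = -441.9 kJ/mol.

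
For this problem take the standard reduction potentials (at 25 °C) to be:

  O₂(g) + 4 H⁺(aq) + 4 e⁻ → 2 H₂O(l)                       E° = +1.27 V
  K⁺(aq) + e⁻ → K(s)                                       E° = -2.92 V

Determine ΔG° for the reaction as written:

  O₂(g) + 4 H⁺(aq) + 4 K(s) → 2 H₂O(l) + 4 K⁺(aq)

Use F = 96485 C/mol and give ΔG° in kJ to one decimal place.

As written, O₂/H₂O is reduced (cathode) and K⁺/K is oxidised (anode), so E°cell = (+1.27) − (-2.92) = +4.19 V.
Balancing electrons gives n = 4.
ΔG° = −nFE° = −(4)(96485)(+4.19) = -1,617,089 J = -1617.1 kJ.

-1617.1 kJ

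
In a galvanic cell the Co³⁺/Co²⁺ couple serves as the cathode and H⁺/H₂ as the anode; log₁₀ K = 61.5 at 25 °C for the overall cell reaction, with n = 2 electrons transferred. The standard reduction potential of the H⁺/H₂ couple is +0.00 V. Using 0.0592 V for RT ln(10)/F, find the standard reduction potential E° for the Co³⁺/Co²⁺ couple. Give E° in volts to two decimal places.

E°cell = (0.0592/n)·log K = (0.0592/2)(61.5) = +1.820 V.
Since Co³⁺/Co²⁺ is the cathode and H⁺/H₂ the anode, E°cell = E°(Co³⁺/Co²⁺) − E°(H⁺/H₂).
So E°(Co³⁺/Co²⁺) = E°cell + E°(H⁺/H₂) = +1.820 + (+0.00) = +1.82 V.

+1.82 V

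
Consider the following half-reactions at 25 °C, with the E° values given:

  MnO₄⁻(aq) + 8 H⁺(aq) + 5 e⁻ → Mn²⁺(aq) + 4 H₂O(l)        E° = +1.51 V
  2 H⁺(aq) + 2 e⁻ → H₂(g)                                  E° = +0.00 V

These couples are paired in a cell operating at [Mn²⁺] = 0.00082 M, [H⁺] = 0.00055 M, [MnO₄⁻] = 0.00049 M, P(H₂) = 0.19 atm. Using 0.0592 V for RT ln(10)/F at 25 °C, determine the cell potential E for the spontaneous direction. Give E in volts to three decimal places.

+1.370 V

MnO₄⁻/Mn²⁺ is the cathode (higher E°), H⁺/H₂ the anode: E°cell = +1.51 − (+0.00) = +1.51 V, n = 10.
Overall: 2 MnO₄⁻(aq) + 6 H⁺(aq) + 5 H₂(g) → 2 Mn²⁺(aq) + 8 H₂O(l)
Q = [Mn²⁺]^2 / ([MnO₄⁻]^2·[H⁺]^6·P(H₂)^5); log Q = 23.611.
E = E° − (0.0592/n) log Q = +1.51 − (0.0592/10)(23.611) = +1.370 V.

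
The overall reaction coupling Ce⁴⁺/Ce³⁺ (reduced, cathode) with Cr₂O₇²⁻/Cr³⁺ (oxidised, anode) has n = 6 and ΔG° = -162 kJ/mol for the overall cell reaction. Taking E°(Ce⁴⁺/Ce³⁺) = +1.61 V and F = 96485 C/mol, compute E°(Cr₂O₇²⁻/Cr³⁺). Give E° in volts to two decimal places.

E°cell = −ΔG°/(nF) = −(-162×10³)/((6)(96485)) = +0.280 V.
Since Ce⁴⁺/Ce³⁺ is the cathode and Cr₂O₇²⁻/Cr³⁺ the anode, E°cell = E°(Ce⁴⁺/Ce³⁺) − E°(Cr₂O₇²⁻/Cr³⁺).
So E°(Cr₂O₇²⁻/Cr³⁺) = E°(Ce⁴⁺/Ce³⁺) − E°cell = (+1.61) − (+0.280) = +1.33 V.

+1.33 V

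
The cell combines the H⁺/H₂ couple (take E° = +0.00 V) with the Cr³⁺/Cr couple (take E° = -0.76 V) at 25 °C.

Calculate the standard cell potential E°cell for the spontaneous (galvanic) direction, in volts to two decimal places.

+0.76 V

The H⁺/H₂ couple has the higher reduction potential, so it is the cathode; Cr³⁺/Cr is oxidised at the anode.
E°cell = E°(cathode) − E°(anode) = (+0.00) − (-0.76) = +0.76 V.
Since E°cell > 0, the reaction is spontaneous under standard conditions.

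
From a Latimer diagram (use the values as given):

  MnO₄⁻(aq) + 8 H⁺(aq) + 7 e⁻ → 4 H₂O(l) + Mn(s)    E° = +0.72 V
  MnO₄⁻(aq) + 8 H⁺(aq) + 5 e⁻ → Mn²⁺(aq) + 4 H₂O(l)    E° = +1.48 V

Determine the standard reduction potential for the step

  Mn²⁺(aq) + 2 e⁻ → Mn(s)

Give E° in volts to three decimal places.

Sequential free energies add, so n₃E°₃ = n₁E°₁ + n₂E°₂.
With n₃ = 7, and the known step contributing 5×(+1.48) V, the unknown satisfies 2·E° = 7×(+0.72) − 5×(+1.48) = -2.360.
E° = -2.360 / 2 = -1.180 V.

-1.180 V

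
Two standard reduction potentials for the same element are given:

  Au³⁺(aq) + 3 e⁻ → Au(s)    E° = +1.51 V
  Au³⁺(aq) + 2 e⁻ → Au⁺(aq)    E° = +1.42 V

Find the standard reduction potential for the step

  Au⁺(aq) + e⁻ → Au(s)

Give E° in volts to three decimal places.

Sequential free energies add, so n₃E°₃ = n₁E°₁ + n₂E°₂.
With n₃ = 3, and the known step contributing 2×(+1.42) V, the unknown satisfies 1·E° = 3×(+1.51) − 2×(+1.42) = +1.690.
E° = +1.690 / 1 = +1.690 V.

+1.690 V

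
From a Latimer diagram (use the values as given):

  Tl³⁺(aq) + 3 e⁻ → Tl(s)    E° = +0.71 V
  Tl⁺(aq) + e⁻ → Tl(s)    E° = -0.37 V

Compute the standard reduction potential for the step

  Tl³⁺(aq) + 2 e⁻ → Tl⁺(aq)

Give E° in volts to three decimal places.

+1.250 V

Sequential free energies add, so n₃E°₃ = n₁E°₁ + n₂E°₂.
With n₃ = 3, and the known step contributing 1×(-0.37) V, the unknown satisfies 2·E° = 3×(+0.71) − 1×(-0.37) = +2.500.
E° = +2.500 / 2 = +1.250 V.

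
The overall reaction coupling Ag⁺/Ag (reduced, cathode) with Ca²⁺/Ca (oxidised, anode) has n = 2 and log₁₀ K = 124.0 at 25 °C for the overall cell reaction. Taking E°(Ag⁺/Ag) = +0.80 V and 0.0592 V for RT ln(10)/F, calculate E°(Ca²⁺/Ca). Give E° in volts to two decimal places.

-2.87 V

E°cell = (0.0592/n)·log K = (0.0592/2)(124.0) = +3.670 V.
Since Ag⁺/Ag is the cathode and Ca²⁺/Ca the anode, E°cell = E°(Ag⁺/Ag) − E°(Ca²⁺/Ca).
So E°(Ca²⁺/Ca) = E°(Ag⁺/Ag) − E°cell = (+0.80) − (+3.670) = -2.87 V.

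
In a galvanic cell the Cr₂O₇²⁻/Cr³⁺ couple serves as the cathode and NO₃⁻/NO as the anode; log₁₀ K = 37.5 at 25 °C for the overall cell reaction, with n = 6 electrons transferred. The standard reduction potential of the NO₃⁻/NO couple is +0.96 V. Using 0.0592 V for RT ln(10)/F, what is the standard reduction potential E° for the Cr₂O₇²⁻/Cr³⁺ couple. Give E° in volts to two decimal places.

E°cell = (0.0592/n)·log K = (0.0592/6)(37.5) = +0.370 V.
Since Cr₂O₇²⁻/Cr³⁺ is the cathode and NO₃⁻/NO the anode, E°cell = E°(Cr₂O₇²⁻/Cr³⁺) − E°(NO₃⁻/NO).
So E°(Cr₂O₇²⁻/Cr³⁺) = E°cell + E°(NO₃⁻/NO) = +0.370 + (+0.96) = +1.33 V.

+1.33 V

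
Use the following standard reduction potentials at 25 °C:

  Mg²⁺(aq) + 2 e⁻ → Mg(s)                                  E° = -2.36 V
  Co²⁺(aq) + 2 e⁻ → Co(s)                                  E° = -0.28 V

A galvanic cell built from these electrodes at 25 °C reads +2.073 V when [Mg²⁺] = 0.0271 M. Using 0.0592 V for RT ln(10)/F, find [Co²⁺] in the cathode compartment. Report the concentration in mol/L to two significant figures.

Co²⁺/Co is the cathode, Mg²⁺/Mg the anode: E°cell = +2.08 V, n = 2.
Overall reaction: Co²⁺(aq) + Mg(s) → Co(s) + Mg²⁺(aq); Q = [Mg²⁺]^1/[Co²⁺]^1.
From E = E° − (0.0592/n) log Q: log Q = (E° − E)·n/0.0592 = (+2.08 − (+2.073))·2/0.0592 = 0.2365.
So 1·log[Co²⁺] = 1·log(0.0271) − log Q = -1.5670 − (0.2365) = -1.8035; [Co²⁺] = 10^(-1.8035) ≈ 0.016 M.

0.016 M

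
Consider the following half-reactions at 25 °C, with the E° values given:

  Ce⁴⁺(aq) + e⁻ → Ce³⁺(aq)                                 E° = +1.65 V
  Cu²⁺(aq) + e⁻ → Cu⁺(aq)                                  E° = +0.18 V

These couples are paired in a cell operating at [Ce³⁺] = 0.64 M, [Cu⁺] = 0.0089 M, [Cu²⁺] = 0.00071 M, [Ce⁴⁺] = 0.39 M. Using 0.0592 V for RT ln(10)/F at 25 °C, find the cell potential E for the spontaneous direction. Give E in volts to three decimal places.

Ce⁴⁺/Ce³⁺ is the cathode (higher E°), Cu²⁺/Cu⁺ the anode: E°cell = +1.65 − (+0.18) = +1.47 V, n = 1.
Overall: Ce⁴⁺(aq) + Cu⁺(aq) → Ce³⁺(aq) + Cu²⁺(aq)
Q = [Ce³⁺]·[Cu²⁺] / ([Ce⁴⁺]·[Cu⁺]); log Q = -0.883.
E = E° − (0.0592/n) log Q = +1.47 − (0.0592/1)(-0.883) = +1.522 V.

+1.522 V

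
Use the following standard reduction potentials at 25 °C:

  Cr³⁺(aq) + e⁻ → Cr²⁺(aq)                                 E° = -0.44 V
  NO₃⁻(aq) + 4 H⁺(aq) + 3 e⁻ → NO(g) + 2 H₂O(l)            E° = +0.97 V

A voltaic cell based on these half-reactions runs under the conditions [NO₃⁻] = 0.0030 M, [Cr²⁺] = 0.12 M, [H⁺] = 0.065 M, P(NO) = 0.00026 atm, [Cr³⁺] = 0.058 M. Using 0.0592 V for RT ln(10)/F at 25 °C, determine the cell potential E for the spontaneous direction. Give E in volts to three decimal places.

+1.356 V

NO₃⁻/NO is the cathode (higher E°), Cr³⁺/Cr²⁺ the anode: E°cell = +0.97 − (-0.44) = +1.41 V, n = 3.
Overall: NO₃⁻(aq) + 4 H⁺(aq) + 3 Cr²⁺(aq) → NO(g) + 2 H₂O(l) + 3 Cr³⁺(aq)
Q = P(NO)·[Cr³⁺]^3 / ([NO₃⁻]·[H⁺]^4·[Cr²⁺]^3); log Q = 2.739.
E = E° − (0.0592/n) log Q = +1.41 − (0.0592/3)(2.739) = +1.356 V.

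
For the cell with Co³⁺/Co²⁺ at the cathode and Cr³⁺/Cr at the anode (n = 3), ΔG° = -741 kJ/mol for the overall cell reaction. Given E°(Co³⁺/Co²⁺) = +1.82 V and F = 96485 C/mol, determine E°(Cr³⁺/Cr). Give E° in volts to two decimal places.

E°cell = −ΔG°/(nF) = −(-741×10³)/((3)(96485)) = +2.560 V.
Since Co³⁺/Co²⁺ is the cathode and Cr³⁺/Cr the anode, E°cell = E°(Co³⁺/Co²⁺) − E°(Cr³⁺/Cr).
So E°(Cr³⁺/Cr) = E°(Co³⁺/Co²⁺) − E°cell = (+1.82) − (+2.560) = -0.74 V.

-0.74 V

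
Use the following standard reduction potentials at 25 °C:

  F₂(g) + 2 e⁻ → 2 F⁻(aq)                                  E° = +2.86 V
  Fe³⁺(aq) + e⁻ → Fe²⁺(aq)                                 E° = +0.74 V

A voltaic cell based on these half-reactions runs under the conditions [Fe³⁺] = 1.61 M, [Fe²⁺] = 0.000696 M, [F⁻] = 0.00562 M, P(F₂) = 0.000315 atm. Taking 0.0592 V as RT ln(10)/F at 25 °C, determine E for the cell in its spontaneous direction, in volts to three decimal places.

+1.950 V

F₂/F⁻ is the cathode (higher E°), Fe³⁺/Fe²⁺ the anode: E°cell = +2.86 − (+0.74) = +2.12 V, n = 2.
Overall: F₂(g) + 2 Fe²⁺(aq) → 2 F⁻(aq) + 2 Fe³⁺(aq)
Q = [F⁻]^2·[Fe³⁺]^2 / (P(F₂)·[Fe²⁺]^2); log Q = 5.730.
E = E° − (0.0592/n) log Q = +2.12 − (0.0592/2)(5.730) = +1.950 V.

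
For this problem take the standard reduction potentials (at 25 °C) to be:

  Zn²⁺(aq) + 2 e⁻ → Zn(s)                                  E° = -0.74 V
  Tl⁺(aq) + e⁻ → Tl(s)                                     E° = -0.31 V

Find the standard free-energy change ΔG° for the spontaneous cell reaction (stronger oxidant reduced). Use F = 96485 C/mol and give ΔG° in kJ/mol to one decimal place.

Tl⁺/Tl (E° = -0.31 V) is the cathode; Zn²⁺/Zn (E° = -0.74 V) is the anode, so E°cell = +0.43 V.
Balancing electrons gives n = 2 (lcm of 1 and 2).
ΔG° = −nFE° = −(2)(96485)(+0.43) = -82,977 J = -83.0 kJ/mol.

-83.0 kJ/mol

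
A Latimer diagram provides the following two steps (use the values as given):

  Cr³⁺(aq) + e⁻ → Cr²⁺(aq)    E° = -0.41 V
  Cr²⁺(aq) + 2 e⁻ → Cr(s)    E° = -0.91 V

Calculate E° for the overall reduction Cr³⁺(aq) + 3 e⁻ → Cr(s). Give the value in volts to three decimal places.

Standard free energies of sequential steps add: ΔG°₃ = ΔG°₁ + ΔG°₂, so n₃E°₃ = n₁E°₁ + n₂E°₂.
E°₃ = (1×-0.41 + 2×-0.91) / 3 = (-2.230) / 3 = -0.743 V.

-0.743 V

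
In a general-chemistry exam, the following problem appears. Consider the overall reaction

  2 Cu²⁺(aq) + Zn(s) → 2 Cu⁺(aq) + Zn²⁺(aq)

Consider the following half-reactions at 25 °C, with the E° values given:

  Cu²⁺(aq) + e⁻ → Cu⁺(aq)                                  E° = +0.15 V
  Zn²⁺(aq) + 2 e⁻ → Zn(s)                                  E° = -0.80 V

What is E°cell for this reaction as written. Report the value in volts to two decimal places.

The Cu²⁺/Cu⁺ couple has the higher reduction potential, so it is the cathode; Zn²⁺/Zn is oxidised at the anode.
E°cell = E°(cathode) − E°(anode) = (+0.15) − (-0.80) = +0.95 V.

+0.95 V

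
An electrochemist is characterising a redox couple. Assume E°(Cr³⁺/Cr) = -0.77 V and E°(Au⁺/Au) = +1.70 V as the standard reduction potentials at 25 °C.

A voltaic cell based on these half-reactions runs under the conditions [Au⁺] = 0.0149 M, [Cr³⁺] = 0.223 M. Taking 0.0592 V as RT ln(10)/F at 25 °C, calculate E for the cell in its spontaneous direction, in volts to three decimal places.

Au⁺/Au is the cathode (higher E°), Cr³⁺/Cr the anode: E°cell = +1.70 − (-0.77) = +2.47 V, n = 3.
Overall: 3 Au⁺(aq) + Cr(s) → 3 Au(s) + Cr³⁺(aq)
Q = [Cr³⁺] / ([Au⁺]^3); log Q = 4.829.
E = E° − (0.0592/n) log Q = +2.47 − (0.0592/3)(4.829) = +2.375 V.

+2.375 V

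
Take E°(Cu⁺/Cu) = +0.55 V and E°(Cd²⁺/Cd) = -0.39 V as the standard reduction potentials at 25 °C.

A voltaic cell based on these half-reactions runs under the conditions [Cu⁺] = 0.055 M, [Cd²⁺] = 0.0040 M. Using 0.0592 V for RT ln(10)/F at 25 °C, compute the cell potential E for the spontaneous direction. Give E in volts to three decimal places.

Cu⁺/Cu is the cathode (higher E°), Cd²⁺/Cd the anode: E°cell = +0.55 − (-0.39) = +0.94 V, n = 2.
Overall: 2 Cu⁺(aq) + Cd(s) → 2 Cu(s) + Cd²⁺(aq)
Q = [Cd²⁺] / ([Cu⁺]^2); log Q = 0.121.
E = E° − (0.0592/n) log Q = +0.94 − (0.0592/2)(0.121) = +0.936 V.

+0.936 V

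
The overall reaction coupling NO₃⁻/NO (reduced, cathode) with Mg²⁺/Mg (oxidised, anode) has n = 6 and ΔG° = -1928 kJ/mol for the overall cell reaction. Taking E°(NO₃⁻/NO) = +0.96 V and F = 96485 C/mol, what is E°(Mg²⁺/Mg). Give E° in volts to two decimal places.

E°cell = −ΔG°/(nF) = −(-1928×10³)/((6)(96485)) = +3.330 V.
Since NO₃⁻/NO is the cathode and Mg²⁺/Mg the anode, E°cell = E°(NO₃⁻/NO) − E°(Mg²⁺/Mg).
So E°(Mg²⁺/Mg) = E°(NO₃⁻/NO) − E°cell = (+0.96) − (+3.330) = -2.37 V.

-2.37 V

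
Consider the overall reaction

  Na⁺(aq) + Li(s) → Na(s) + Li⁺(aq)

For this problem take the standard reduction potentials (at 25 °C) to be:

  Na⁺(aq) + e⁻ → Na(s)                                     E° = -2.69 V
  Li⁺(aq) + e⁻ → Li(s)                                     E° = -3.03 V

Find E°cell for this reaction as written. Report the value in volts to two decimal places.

+0.34 V

The Na⁺/Na couple has the higher reduction potential, so it is the cathode; Li⁺/Li is oxidised at the anode.
E°cell = E°(cathode) − E°(anode) = (-2.69) − (-3.03) = +0.34 V.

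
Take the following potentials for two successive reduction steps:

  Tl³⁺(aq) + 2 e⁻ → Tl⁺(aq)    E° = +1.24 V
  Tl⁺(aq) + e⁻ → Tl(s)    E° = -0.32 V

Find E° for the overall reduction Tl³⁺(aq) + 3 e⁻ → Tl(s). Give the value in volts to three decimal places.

+0.720 V

Since ΔG° = −nFE° is additive over sequential reductions, n₃E°₃ = n₁E°₁ + n₂E°₂.
E°₃ = (2×+1.24 + 1×-0.32) / 3 = (+2.160) / 3 = +0.720 V.
E° values themselves are not directly additive — weighting by electron count is essential.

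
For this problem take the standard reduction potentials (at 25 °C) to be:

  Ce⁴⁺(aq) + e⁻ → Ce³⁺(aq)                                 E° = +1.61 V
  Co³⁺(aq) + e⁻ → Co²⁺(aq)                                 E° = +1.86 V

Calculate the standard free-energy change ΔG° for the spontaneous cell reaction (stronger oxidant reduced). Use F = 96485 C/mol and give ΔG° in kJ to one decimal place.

-24.1 kJ

Co³⁺/Co²⁺ (E° = +1.86 V) is the cathode; Ce⁴⁺/Ce³⁺ (E° = +1.61 V) is the anode, so E°cell = +0.25 V.
Balancing electrons gives n = 1 (lcm of 1 and 1).
ΔG° = −nFE° = −(1)(96485)(+0.25) = -24,121 J = -24.1 kJ.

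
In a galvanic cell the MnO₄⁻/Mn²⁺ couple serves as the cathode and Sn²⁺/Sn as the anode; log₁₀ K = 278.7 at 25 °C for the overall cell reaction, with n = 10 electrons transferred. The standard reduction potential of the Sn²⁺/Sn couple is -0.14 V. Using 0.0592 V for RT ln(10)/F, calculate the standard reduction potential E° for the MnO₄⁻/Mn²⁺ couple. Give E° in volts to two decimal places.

+1.51 V

E°cell = (0.0592/n)·log K = (0.0592/10)(278.7) = +1.650 V.
Since MnO₄⁻/Mn²⁺ is the cathode and Sn²⁺/Sn the anode, E°cell = E°(MnO₄⁻/Mn²⁺) − E°(Sn²⁺/Sn).
So E°(MnO₄⁻/Mn²⁺) = E°cell + E°(Sn²⁺/Sn) = +1.650 + (-0.14) = +1.51 V.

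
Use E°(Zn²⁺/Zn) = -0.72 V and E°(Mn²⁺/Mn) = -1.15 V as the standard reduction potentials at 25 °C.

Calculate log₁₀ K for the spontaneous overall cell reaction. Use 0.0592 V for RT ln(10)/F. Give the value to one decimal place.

Cathode: Zn²⁺/Zn; anode: Mn²⁺/Mn. E°cell = +0.43 V, n = 2.
log K = nE°cell / 0.0592 = (2)(+0.43) / 0.0592 = 14.5.

14.5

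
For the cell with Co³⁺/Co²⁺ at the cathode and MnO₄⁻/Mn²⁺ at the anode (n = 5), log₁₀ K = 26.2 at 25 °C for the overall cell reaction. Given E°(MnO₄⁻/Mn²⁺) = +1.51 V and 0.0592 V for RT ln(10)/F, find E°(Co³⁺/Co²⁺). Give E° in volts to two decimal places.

E°cell = (0.0592/n)·log K = (0.0592/5)(26.2) = +0.310 V.
Since Co³⁺/Co²⁺ is the cathode and MnO₄⁻/Mn²⁺ the anode, E°cell = E°(Co³⁺/Co²⁺) − E°(MnO₄⁻/Mn²⁺).
So E°(Co³⁺/Co²⁺) = E°cell + E°(MnO₄⁻/Mn²⁺) = +0.310 + (+1.51) = +1.82 V.

+1.82 V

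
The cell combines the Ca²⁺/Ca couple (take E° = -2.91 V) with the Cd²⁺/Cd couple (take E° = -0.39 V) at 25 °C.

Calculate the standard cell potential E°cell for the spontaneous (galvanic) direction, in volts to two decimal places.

The Cd²⁺/Cd couple has the higher reduction potential, so it is the cathode; Ca²⁺/Ca is oxidised at the anode.
E°cell = E°(cathode) − E°(anode) = (-0.39) − (-2.91) = +2.52 V.

+2.52 V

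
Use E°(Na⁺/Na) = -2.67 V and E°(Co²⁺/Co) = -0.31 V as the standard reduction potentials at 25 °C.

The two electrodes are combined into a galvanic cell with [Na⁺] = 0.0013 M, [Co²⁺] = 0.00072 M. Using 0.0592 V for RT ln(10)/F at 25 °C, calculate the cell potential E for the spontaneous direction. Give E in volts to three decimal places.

+2.438 V

Co²⁺/Co is the cathode (higher E°), Na⁺/Na the anode: E°cell = -0.31 − (-2.67) = +2.36 V, n = 2.
Overall: Co²⁺(aq) + 2 Na(s) → Co(s) + 2 Na⁺(aq)
Q = [Na⁺]^2 / ([Co²⁺]); log Q = -2.629.
E = E° − (0.0592/n) log Q = +2.36 − (0.0592/2)(-2.629) = +2.438 V.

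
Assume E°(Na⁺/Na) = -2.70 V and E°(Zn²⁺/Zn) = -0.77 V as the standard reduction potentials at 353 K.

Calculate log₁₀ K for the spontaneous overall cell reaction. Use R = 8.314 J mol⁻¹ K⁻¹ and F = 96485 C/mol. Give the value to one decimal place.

Cathode: Zn²⁺/Zn; anode: Na⁺/Na. E°cell = (-0.77) − (-2.70) = +1.93 V, with n = 2.
ΔG° = −nFE° = −RT ln K, so ln K = nFE°/(RT) = (2)(96485)(+1.93) / ((8.314)(353)) = 126.900.
log₁₀ K = 126.900 / ln 10 = 55.1.

55.1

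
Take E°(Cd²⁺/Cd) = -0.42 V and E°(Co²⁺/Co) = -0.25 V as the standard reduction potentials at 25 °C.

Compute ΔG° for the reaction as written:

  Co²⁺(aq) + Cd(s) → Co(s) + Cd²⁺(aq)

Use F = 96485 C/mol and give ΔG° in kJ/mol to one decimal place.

As written, Co²⁺/Co is reduced (cathode) and Cd²⁺/Cd is oxidised (anode), so E°cell = (-0.25) − (-0.42) = +0.17 V.
Balancing electrons gives n = 2.
ΔG° = −nFE° = −(2)(96485)(+0.17) = -32,805 J = -32.8 kJ/mol.

-32.8 kJ/mol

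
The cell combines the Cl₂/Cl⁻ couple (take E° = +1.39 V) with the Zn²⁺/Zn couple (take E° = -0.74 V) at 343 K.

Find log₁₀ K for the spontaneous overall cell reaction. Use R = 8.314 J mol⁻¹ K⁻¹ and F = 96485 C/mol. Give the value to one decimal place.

Cathode: Cl₂/Cl⁻; anode: Zn²⁺/Zn. E°cell = (+1.39) − (-0.74) = +2.13 V, with n = 2.
ΔG° = −nFE° = −RT ln K, so ln K = nFE°/(RT) = (2)(96485)(+2.13) / ((8.314)(343)) = 144.134.
log₁₀ K = 144.134 / ln 10 = 62.6.

62.6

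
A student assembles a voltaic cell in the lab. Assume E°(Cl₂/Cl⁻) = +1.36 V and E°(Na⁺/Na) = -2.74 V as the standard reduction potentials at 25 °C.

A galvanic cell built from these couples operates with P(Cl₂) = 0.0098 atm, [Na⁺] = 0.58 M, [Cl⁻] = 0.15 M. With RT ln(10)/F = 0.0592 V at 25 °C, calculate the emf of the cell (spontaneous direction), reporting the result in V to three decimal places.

+4.103 V

Cl₂/Cl⁻ is the cathode (higher E°), Na⁺/Na the anode: E°cell = +1.36 − (-2.74) = +4.10 V, n = 2.
Overall: Cl₂(g) + 2 Na(s) → 2 Cl⁻(aq) + 2 Na⁺(aq)
Q = [Cl⁻]^2·[Na⁺]^2 / (P(Cl₂)); log Q = -0.112.
E = E° − (0.0592/n) log Q = +4.10 − (0.0592/2)(-0.112) = +4.103 V.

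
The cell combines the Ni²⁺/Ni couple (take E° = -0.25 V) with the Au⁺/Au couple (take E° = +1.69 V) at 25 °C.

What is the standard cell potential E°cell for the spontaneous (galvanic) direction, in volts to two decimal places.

The Au⁺/Au couple has the higher reduction potential, so it is the cathode; Ni²⁺/Ni is oxidised at the anode.
E°cell = E°(cathode) − E°(anode) = (+1.69) − (-0.25) = +1.94 V.
Since E°cell > 0, the reaction is spontaneous under standard conditions.

+1.94 V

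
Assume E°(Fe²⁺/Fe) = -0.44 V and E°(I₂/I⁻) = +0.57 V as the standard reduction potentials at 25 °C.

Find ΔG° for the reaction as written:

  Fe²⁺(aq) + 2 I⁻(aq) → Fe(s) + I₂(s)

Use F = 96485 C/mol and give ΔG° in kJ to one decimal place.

As written, Fe²⁺/Fe is reduced (cathode) and I₂/I⁻ is oxidised (anode), so E°cell = (-0.44) − (+0.57) = -1.01 V.
Balancing electrons gives n = 2.
ΔG° = −nFE° = −(2)(96485)(-1.01) = 194,900 J = +194.9 kJ.

+194.9 kJ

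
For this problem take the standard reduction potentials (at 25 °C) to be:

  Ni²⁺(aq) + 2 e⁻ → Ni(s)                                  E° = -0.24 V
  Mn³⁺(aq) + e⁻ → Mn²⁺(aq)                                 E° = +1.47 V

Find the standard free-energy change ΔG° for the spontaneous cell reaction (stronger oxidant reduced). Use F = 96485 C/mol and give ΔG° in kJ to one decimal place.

-330.0 kJ

Mn³⁺/Mn²⁺ (E° = +1.47 V) is the cathode; Ni²⁺/Ni (E° = -0.24 V) is the anode, so E°cell = +1.71 V.
Balancing electrons gives n = 2 (lcm of 1 and 2).
ΔG° = −nFE° = −(2)(96485)(+1.71) = -329,979 J = -330.0 kJ.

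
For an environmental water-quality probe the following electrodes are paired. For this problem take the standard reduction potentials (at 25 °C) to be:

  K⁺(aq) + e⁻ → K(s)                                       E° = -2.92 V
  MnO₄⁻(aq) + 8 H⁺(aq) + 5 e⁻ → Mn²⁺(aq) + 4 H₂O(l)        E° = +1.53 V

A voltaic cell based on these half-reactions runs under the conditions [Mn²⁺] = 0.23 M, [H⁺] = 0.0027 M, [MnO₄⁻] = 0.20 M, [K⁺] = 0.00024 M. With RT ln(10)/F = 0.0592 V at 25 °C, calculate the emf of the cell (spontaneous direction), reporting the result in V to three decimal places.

+4.420 V

MnO₄⁻/Mn²⁺ is the cathode (higher E°), K⁺/K the anode: E°cell = +1.53 − (-2.92) = +4.45 V, n = 5.
Overall: MnO₄⁻(aq) + 8 H⁺(aq) + 5 K(s) → Mn²⁺(aq) + 4 H₂O(l) + 5 K⁺(aq)
Q = [Mn²⁺]·[K⁺]^5 / ([MnO₄⁻]·[H⁺]^8); log Q = 2.511.
E = E° − (0.0592/n) log Q = +4.45 − (0.0592/5)(2.511) = +4.420 V.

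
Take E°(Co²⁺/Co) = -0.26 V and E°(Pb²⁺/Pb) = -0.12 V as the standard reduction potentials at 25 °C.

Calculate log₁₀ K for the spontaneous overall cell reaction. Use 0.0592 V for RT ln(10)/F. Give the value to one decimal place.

4.7

Cathode: Pb²⁺/Pb; anode: Co²⁺/Co. E°cell = +0.14 V, n = 2.
log K = nE°cell / 0.0592 = (2)(+0.14) / 0.0592 = 4.7.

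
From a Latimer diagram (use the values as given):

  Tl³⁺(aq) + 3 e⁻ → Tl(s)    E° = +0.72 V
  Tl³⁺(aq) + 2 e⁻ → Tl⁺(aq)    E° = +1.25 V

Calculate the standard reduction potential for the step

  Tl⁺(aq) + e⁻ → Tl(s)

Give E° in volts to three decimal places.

-0.340 V

Sequential free energies add, so n₃E°₃ = n₁E°₁ + n₂E°₂.
With n₃ = 3, and the known step contributing 2×(+1.25) V, the unknown satisfies 1·E° = 3×(+0.72) − 2×(+1.25) = -0.340.
E° = -0.340 / 1 = -0.340 V.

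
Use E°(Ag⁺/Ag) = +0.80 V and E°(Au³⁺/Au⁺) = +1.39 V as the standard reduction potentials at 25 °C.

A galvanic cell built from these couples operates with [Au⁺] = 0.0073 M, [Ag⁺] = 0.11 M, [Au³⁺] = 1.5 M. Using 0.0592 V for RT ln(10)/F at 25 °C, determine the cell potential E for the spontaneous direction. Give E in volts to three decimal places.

Au³⁺/Au⁺ is the cathode (higher E°), Ag⁺/Ag the anode: E°cell = +1.39 − (+0.80) = +0.59 V, n = 2.
Overall: Au³⁺(aq) + 2 Ag(s) → Au⁺(aq) + 2 Ag⁺(aq)
Q = [Au⁺]·[Ag⁺]^2 / ([Au³⁺]); log Q = -4.230.
E = E° − (0.0592/n) log Q = +0.59 − (0.0592/2)(-4.230) = +0.715 V.

+0.715 V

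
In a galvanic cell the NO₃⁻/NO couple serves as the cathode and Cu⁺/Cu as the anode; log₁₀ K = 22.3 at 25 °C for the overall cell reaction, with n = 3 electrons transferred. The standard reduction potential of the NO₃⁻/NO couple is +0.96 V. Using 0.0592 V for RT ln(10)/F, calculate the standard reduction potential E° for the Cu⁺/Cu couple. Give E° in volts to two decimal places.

E°cell = (0.0592/n)·log K = (0.0592/3)(22.3) = +0.440 V.
Since NO₃⁻/NO is the cathode and Cu⁺/Cu the anode, E°cell = E°(NO₃⁻/NO) − E°(Cu⁺/Cu).
So E°(Cu⁺/Cu) = E°(NO₃⁻/NO) − E°cell = (+0.96) − (+0.440) = +0.52 V.

+0.52 V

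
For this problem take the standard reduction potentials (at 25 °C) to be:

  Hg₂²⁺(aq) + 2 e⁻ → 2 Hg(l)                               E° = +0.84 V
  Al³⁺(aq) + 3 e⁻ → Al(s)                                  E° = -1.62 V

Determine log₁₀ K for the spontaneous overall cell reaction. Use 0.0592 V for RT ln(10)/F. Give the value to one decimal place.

249.3

Cathode: Hg₂²⁺/Hg; anode: Al³⁺/Al. E°cell = +2.46 V, n = 6.
log K = nE°cell / 0.0592 = (6)(+2.46) / 0.0592 = 249.3.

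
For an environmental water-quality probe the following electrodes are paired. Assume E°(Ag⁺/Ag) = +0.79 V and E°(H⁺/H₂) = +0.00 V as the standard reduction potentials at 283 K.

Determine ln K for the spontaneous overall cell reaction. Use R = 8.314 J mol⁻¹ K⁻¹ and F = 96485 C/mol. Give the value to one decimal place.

Cathode: Ag⁺/Ag; anode: H⁺/H₂. E°cell = (+0.79) − (+0.00) = +0.79 V, with n = 2.
ΔG° = −nFE° = −RT ln K, so ln K = nFE°/(RT) = (2)(96485)(+0.79) / ((8.314)(283)) = 64.792.

64.8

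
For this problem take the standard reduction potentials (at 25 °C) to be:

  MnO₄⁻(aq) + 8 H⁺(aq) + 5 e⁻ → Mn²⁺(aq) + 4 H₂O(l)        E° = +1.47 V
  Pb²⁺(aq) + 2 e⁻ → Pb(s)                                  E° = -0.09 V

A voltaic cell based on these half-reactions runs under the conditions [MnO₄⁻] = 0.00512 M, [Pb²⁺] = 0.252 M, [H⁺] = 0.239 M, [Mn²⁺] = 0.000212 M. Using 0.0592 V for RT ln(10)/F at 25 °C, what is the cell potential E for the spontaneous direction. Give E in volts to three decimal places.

MnO₄⁻/Mn²⁺ is the cathode (higher E°), Pb²⁺/Pb the anode: E°cell = +1.47 − (-0.09) = +1.56 V, n = 10.
Overall: 2 MnO₄⁻(aq) + 16 H⁺(aq) + 5 Pb(s) → 2 Mn²⁺(aq) + 8 H₂O(l) + 5 Pb²⁺(aq)
Q = [Mn²⁺]^2·[Pb²⁺]^5 / ([MnO₄⁻]^2·[H⁺]^16); log Q = 4.187.
E = E° − (0.0592/n) log Q = +1.56 − (0.0592/10)(4.187) = +1.535 V.

+1.535 V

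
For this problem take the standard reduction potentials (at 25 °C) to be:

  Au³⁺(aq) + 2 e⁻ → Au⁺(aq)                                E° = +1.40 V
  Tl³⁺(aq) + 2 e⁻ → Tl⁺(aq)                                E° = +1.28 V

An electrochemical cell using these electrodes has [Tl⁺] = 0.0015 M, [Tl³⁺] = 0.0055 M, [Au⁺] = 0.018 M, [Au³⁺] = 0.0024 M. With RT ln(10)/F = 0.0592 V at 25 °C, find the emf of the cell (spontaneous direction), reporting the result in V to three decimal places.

Au³⁺/Au⁺ is the cathode (higher E°), Tl³⁺/Tl⁺ the anode: E°cell = +1.40 − (+1.28) = +0.12 V, n = 2.
Overall: Au³⁺(aq) + Tl⁺(aq) → Au⁺(aq) + Tl³⁺(aq)
Q = [Au⁺]·[Tl³⁺] / ([Au³⁺]·[Tl⁺]); log Q = 1.439.
E = E° − (0.0592/n) log Q = +0.12 − (0.0592/2)(1.439) = +0.077 V.

+0.077 V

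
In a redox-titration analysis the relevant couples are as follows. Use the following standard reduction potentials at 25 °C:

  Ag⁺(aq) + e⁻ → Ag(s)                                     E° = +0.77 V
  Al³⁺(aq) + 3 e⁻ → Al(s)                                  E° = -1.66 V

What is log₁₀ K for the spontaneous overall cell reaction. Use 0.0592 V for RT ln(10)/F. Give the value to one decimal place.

Cathode: Ag⁺/Ag; anode: Al³⁺/Al. E°cell = +2.43 V, n = 3.
log K = nE°cell / 0.0592 = (3)(+2.43) / 0.0592 = 123.1.

123.1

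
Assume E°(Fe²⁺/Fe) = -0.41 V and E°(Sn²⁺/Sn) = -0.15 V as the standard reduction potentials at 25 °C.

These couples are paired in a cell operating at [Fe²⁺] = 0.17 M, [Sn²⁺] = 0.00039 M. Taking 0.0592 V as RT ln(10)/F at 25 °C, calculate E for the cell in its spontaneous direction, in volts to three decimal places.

Sn²⁺/Sn is the cathode (higher E°), Fe²⁺/Fe the anode: E°cell = -0.15 − (-0.41) = +0.26 V, n = 2.
Overall: Sn²⁺(aq) + Fe(s) → Sn(s) + Fe²⁺(aq)
Q = [Fe²⁺] / ([Sn²⁺]); log Q = 2.639.
E = E° − (0.0592/n) log Q = +0.26 − (0.0592/2)(2.639) = +0.182 V.

+0.182 V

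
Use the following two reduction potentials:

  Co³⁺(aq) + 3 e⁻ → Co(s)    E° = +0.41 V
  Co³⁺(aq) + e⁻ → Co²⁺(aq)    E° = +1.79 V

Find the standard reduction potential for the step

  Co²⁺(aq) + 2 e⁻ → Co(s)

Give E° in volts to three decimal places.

Sequential free energies add, so n₃E°₃ = n₁E°₁ + n₂E°₂.
With n₃ = 3, and the known step contributing 1×(+1.79) V, the unknown satisfies 2·E° = 3×(+0.41) − 1×(+1.79) = -0.560.
E° = -0.560 / 2 = -0.280 V.

-0.280 V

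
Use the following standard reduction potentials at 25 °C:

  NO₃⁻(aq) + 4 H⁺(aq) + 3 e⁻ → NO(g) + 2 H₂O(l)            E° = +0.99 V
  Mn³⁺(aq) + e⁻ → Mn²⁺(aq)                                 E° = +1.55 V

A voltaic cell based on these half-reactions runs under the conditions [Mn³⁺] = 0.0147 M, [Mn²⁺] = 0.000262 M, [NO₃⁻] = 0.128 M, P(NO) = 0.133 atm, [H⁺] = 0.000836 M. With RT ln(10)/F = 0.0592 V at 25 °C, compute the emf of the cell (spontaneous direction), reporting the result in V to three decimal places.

Mn³⁺/Mn²⁺ is the cathode (higher E°), NO₃⁻/NO the anode: E°cell = +1.55 − (+0.99) = +0.56 V, n = 3.
Overall: 3 Mn³⁺(aq) + NO(g) + 2 H₂O(l) → 3 Mn²⁺(aq) + NO₃⁻(aq) + 4 H⁺(aq)
Q = [Mn²⁺]^3·[NO₃⁻]·[H⁺]^4 / ([Mn³⁺]^3·P(NO)); log Q = -17.575.
E = E° − (0.0592/n) log Q = +0.56 − (0.0592/3)(-17.575) = +0.907 V.

+0.907 V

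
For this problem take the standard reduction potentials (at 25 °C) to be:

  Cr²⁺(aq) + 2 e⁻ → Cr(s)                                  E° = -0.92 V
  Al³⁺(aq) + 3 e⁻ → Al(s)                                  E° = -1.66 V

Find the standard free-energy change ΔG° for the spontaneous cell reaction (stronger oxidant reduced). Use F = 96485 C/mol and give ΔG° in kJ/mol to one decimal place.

Cr²⁺/Cr (E° = -0.92 V) is the cathode; Al³⁺/Al (E° = -1.66 V) is the anode, so E°cell = +0.74 V.
Balancing electrons gives n = 6 (lcm of 2 and 3).
ΔG° = −nFE° = −(6)(96485)(+0.74) = -428,393 J = -428.4 kJ/mol.

-428.4 kJ/mol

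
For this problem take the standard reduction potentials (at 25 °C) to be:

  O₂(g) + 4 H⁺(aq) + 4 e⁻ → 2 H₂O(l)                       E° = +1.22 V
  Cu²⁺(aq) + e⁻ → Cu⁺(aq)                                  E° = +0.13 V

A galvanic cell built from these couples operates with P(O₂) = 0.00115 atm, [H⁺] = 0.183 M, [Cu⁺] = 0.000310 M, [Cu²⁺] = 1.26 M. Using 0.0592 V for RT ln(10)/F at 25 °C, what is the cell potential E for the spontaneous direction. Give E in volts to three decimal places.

+0.789 V

O₂/H₂O is the cathode (higher E°), Cu²⁺/Cu⁺ the anode: E°cell = +1.22 − (+0.13) = +1.09 V, n = 4.
Overall: O₂(g) + 4 H⁺(aq) + 4 Cu⁺(aq) → 2 H₂O(l) + 4 Cu²⁺(aq)
Q = [Cu²⁺]^4 / (P(O₂)·[H⁺]^4·[Cu⁺]^4); log Q = 20.326.
E = E° − (0.0592/n) log Q = +1.09 − (0.0592/4)(20.326) = +0.789 V.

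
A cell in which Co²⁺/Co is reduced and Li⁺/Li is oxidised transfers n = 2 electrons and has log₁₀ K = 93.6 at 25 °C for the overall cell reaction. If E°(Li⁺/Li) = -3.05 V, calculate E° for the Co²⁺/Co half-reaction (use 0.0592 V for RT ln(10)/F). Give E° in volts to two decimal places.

E°cell = (0.0592/n)·log K = (0.0592/2)(93.6) = +2.771 V.
Since Co²⁺/Co is the cathode and Li⁺/Li the anode, E°cell = E°(Co²⁺/Co) − E°(Li⁺/Li).
So E°(Co²⁺/Co) = E°cell + E°(Li⁺/Li) = +2.771 + (-3.05) = -0.28 V.

-0.28 V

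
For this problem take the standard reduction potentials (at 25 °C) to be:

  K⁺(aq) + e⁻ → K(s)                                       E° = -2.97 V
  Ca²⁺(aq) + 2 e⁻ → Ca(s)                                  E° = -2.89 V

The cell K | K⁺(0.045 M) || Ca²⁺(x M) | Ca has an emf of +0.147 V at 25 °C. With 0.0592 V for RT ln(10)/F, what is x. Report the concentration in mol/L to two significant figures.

Ca²⁺/Ca is the cathode, K⁺/K the anode: E°cell = +0.08 V, n = 2.
Overall reaction: Ca²⁺(aq) + 2 K(s) → Ca(s) + 2 K⁺(aq); Q = [K⁺]^2/[Ca²⁺]^1.
From E = E° − (0.0592/n) log Q: log Q = (E° − E)·n/0.0592 = (+0.08 − (+0.147))·2/0.0592 = -2.2635.
So 1·log[Ca²⁺] = 2·log(0.045) − log Q = -2.6936 − (-2.2635) = -0.4301; [Ca²⁺] = 10^(-0.4301) ≈ 0.37 M.

0.37 M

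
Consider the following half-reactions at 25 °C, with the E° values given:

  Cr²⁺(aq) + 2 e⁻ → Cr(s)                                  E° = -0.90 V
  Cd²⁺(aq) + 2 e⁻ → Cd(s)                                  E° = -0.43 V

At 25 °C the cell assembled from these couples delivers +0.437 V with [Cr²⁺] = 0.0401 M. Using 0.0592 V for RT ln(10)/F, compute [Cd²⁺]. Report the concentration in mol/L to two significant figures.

Cd²⁺/Cd is the cathode, Cr²⁺/Cr the anode: E°cell = +0.47 V, n = 2.
Overall reaction: Cd²⁺(aq) + Cr(s) → Cd(s) + Cr²⁺(aq); Q = [Cr²⁺]^1/[Cd²⁺]^1.
From E = E° − (0.0592/n) log Q: log Q = (E° − E)·n/0.0592 = (+0.47 − (+0.437))·2/0.0592 = 1.1149.
So 1·log[Cd²⁺] = 1·log(0.0401) − log Q = -1.3969 − (1.1149) = -2.5118; [Cd²⁺] = 10^(-2.5118) ≈ 0.0031 M.

0.0031 M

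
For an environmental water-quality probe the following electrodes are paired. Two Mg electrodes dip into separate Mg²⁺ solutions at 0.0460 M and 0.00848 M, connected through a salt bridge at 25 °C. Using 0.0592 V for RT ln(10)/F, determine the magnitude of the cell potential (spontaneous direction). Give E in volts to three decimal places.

For a concentration cell E°cell = 0. The 0.0460 M side is the cathode (reduction is favoured where [Mg²⁺] is higher).
With n = 2, E = −(0.0592/2) log([Mg²⁺]ₐₙ/[Mg²⁺]꜀ₐₜ) = −(0.0592/2) log(0.00848/0.046) = −(0.0592/2)(-0.734) = +0.022 V.

+0.022 V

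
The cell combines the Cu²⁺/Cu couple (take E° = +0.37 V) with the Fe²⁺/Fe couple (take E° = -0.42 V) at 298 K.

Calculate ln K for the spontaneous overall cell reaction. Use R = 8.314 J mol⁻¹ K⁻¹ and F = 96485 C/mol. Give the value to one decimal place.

Cathode: Cu²⁺/Cu; anode: Fe²⁺/Fe. E°cell = (+0.37) − (-0.42) = +0.79 V, with n = 2.
ΔG° = −nFE° = −RT ln K, so ln K = nFE°/(RT) = (2)(96485)(+0.79) / ((8.314)(298)) = 61.531.

61.5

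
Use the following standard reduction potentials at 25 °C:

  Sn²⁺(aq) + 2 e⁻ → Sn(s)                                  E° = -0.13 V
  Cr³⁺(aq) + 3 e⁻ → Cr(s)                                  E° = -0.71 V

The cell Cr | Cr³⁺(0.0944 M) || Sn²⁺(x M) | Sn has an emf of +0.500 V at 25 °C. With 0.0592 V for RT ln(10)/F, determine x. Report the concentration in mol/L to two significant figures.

0.00041 M

Sn²⁺/Sn is the cathode, Cr³⁺/Cr the anode: E°cell = +0.58 V, n = 6.
Overall reaction: 3 Sn²⁺(aq) + 2 Cr(s) → 3 Sn(s) + 2 Cr³⁺(aq); Q = [Cr³⁺]^2/[Sn²⁺]^3.
From E = E° − (0.0592/n) log Q: log Q = (E° − E)·n/0.0592 = (+0.58 − (+0.500))·6/0.0592 = 8.1081.
So 3·log[Sn²⁺] = 2·log(0.0944) − log Q = -2.0501 − (8.1081) = -10.1582; log[Sn²⁺] = -10.1582 / 3 = -3.3861; [Sn²⁺] = 10^(-3.3861) ≈ 0.00041 M.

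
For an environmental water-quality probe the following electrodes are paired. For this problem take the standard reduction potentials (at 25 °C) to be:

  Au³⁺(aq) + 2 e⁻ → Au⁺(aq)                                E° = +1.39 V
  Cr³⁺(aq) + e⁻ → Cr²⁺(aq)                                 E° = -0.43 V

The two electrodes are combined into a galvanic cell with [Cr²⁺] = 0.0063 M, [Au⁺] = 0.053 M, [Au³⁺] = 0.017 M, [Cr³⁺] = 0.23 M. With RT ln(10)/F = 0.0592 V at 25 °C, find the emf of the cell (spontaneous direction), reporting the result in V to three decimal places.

Au³⁺/Au⁺ is the cathode (higher E°), Cr³⁺/Cr²⁺ the anode: E°cell = +1.39 − (-0.43) = +1.82 V, n = 2.
Overall: Au³⁺(aq) + 2 Cr²⁺(aq) → Au⁺(aq) + 2 Cr³⁺(aq)
Q = [Au⁺]·[Cr³⁺]^2 / ([Au³⁺]·[Cr²⁺]^2); log Q = 3.619.
E = E° − (0.0592/n) log Q = +1.82 − (0.0592/2)(3.619) = +1.713 V.

+1.713 V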